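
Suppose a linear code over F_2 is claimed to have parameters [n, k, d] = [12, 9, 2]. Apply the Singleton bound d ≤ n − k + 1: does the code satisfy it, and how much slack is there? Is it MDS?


Singleton RHS = n − k + 1 = 4, slack = 2, bound satisfied, not MDS.

Singleton bound: d ≤ n − k + 1.
Here n = 12, k = 9, so n − k + 1 = 4.
Given d = 2, check d ≤ 4: YES.
Slack = (n − k + 1) − d = 2.
The code is NOT MDS (slack = 2 > 0).
Description: the claimed parameters are [12, 9, 2]_2; such a code would be non-MDS.


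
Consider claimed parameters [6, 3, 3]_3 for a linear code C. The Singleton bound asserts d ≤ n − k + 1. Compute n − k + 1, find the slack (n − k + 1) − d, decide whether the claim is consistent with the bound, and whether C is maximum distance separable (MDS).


Singleton RHS = n − k + 1 = 4, slack = 1, bound satisfied, not MDS.

Singleton bound: d ≤ n − k + 1.
Here n = 6, k = 3, so n − k + 1 = 4.
Given d = 3, check d ≤ 4: YES.
Slack = (n − k + 1) − d = 1.
The code is NOT MDS (slack = 1 > 0).
Description: the claimed parameters are [6, 3, 3]_3; such a code would be non-MDS.


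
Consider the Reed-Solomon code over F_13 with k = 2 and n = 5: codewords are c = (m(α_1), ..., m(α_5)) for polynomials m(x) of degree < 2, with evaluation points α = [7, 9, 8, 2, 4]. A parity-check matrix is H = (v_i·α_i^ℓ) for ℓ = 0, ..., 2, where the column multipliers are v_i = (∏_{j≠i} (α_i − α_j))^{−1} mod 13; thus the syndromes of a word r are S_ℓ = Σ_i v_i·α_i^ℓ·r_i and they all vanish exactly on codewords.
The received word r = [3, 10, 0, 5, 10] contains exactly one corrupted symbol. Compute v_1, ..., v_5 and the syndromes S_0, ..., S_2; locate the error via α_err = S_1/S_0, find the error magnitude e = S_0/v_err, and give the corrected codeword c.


S = (5, 7, 2), error at position 5, error magnitude e = 11, c = [3, 10, 0, 5, 12].

Step 1: column multipliers v_i = (∏_{j≠i}(α_i − α_j))^{−1} mod 13.
  i = 1 (α = 7): (7−9)(7−8)(7−2)(7−4) = (−2)·(−1)·5·3 = 30 ≡ 4, so v_1 = 4^{−1} = 10 (mod 13).
  i = 2 (α = 9): (9−7)(9−8)(9−2)(9−4) = 2·1·7·5 = 70 ≡ 5, so v_2 = 5^{−1} = 8 (mod 13).
  i = 3 (α = 8): (8−7)(8−9)(8−2)(8−4) = 1·(−1)·6·4 = −24 ≡ 2, so v_3 = 2^{−1} = 7 (mod 13).
  i = 4 (α = 2): (2−7)(2−9)(2−8)(2−4) = (−5)·(−7)·(−6)·(−2) = 420 ≡ 4, so v_4 = 4^{−1} = 10 (mod 13).
  i = 5 (α = 4): (4−7)(4−9)(4−8)(4−2) = (−3)·(−5)·(−4)·2 = −120 ≡ 10, so v_5 = 10^{−1} = 4 (mod 13).
  v = [10, 8, 7, 10, 4].
Step 2: syndromes of r = [3, 10, 0, 5, 10] (all sums mod 13).
  S_0 = Σ v_i r_i = 10·3 + 8·10 + 7·0 + 10·5 + 4·10 = 200 ≡ 5.
  S_1 = Σ v_i α_i r_i = 10·7·3 + 8·9·10 + 7·8·0 + 10·2·5 + 4·4·10 = 1190 ≡ 7.
  α_i^2 mod 13 = [10, 3, 12, 4, 3].
  S_2 = Σ v_i α_i^2 r_i = 10·10·3 + 8·3·10 + 7·12·0 + 10·4·5 + 4·3·10 = 860 ≡ 2.
  S = (5, 7, 2) ≠ 0, so r is not a codeword (an error is present).
Step 3: locate the error. For a single error e at position i, S_ℓ = v_i·e·α_i^ℓ, so α_err = S_1/S_0.
  S_0^{−1} = 5^{−1} = 8 (mod 13), so α_err = 7·8 = 56 ≡ 4 = α_5. Error position i = 5.
  Consistency check: S_2/S_1 = 2·2 = 4 ≡ 4 = α_err ✓ (single-error assumption holds).
Step 4: error magnitude e = S_0/v_5 = S_0·∏_{j≠5}(α_5 − α_j) = 5·10 = 50 ≡ 11 (mod 13).
Step 5: correct position 5: c_5 = r_5 − e = 10 − 11 ≡ 12 (mod 13). Hence c = [3, 10, 0, 5, 12].
  Check: interpolating c through the α_i gives m(x) = 11 + 10·x (degree < 2) with m(α_i) = c_i for every i, so c is indeed a codeword.


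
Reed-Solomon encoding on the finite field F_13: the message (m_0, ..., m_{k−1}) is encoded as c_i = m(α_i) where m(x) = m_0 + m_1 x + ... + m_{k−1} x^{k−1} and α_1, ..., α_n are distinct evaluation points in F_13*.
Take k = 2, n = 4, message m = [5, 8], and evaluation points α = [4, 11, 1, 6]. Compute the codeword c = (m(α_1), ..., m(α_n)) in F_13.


c = [11, 2, 0, 1]

Message polynomial: m(x) = 5 + 8·x (mod 13).
For each evaluation point α_i, compute m(α_i) mod 13:
  α_1 = 4: Horner steps 8 → 11, so m(4) = 11.
  α_2 = 11: Horner steps 8 → 2, so m(11) = 2.
  α_3 = 1: Horner steps 8 → 0, so m(1) = 0.
  α_4 = 6: Horner steps 8 → 1, so m(6) = 1.
Codeword c = [11, 2, 0, 1] ∈ F_13^4.


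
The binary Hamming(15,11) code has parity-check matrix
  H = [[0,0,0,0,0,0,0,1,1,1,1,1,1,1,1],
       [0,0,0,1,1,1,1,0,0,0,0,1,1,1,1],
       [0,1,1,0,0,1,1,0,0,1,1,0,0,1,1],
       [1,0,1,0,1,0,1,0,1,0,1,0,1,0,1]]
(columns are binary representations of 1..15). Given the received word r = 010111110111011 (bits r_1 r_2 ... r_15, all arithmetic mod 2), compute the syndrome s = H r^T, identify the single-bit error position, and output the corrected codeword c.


s = (0, 1, 1, 0)^T, error position = 6, corrected codeword c = 010110110111011

Compute s = H r^T mod 2 one row at a time:
  s_1 = 1 + 0 + 1 + 1 + 1 + 0 + 1 + 1 = 6 ≡ 0 (mod 2).
  s_2 = 1 + 1 + 1 + 1 + 1 + 0 + 1 + 1 = 7 ≡ 1 (mod 2).
  s_3 = 1 + 0 + 1 + 1 + 1 + 1 + 1 + 1 = 7 ≡ 1 (mod 2).
  s_4 = 0 + 0 + 1 + 1 + 0 + 1 + 0 + 1 = 4 ≡ 0 (mod 2).
s = (0, 1, 1, 0)^T — this equals column 6 of H (binary 0110), so error is at position 6.
Correct: flip bit 6 of r = 010111110111011 to get c = 010110110111011.


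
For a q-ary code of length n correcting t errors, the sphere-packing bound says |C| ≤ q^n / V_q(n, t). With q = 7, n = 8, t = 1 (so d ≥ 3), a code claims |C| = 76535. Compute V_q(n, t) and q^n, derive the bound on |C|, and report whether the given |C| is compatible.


V_q(n, t) = 49, q^n = 5764801, Hamming bound = 117649, |C| = 76535 ≤ bound (satisfied).

Step 1: Compute V_q(n, t) = Σ_{j=0}^1 C(n, j) (q−1)^j.
  j = 0: C(8,0)·(6)^0 = 1·1 = 1.
  j = 1: C(8,1)·(6)^1 = 8·6 = 48.
  V_q(n, t) = 1 + 48 = 49.
Step 2: q^n = 7^8 = 5764801.
Step 3: Hamming bound ⌊q^n / V_q(n,t)⌋ = ⌊5764801/49⌋ = 117649.
Step 4: Compare |C| = 76535 to 117649: satisfied.
The claimed |C| lies below the Hamming bound.


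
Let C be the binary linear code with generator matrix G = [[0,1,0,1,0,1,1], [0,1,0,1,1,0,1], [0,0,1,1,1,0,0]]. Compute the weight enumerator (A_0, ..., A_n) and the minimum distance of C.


Weight distribution: A_0 = 1, A_2 = 1, A_3 = 3, A_4 = 2, A_5 = 1. Minimum distance d = 2.

Enumerate all 2^3 = 8 messages m ∈ F_2^3.
For each, compute codeword c = mG in F_2^7, then tally its weight.
  m = 000 → c = 0000000, weight = 0.
  m = 100 → c = 0101011, weight = 4.
  m = 010 → c = 0101101, weight = 4.
  m = 110 → c = 0000110, weight = 2.
  m = 001 → c = 0011100, weight = 3.
  m = 101 → c = 0110111, weight = 5.
  m = 011 → c = 0110001, weight = 3.
  m = 111 → c = 0011010, weight = 3.
Tally weights:
  weight 0: 1 codewords.
  weight 2: 1 codewords.
  weight 3: 3 codewords.
  weight 4: 2 codewords.
  weight 5: 1 codewords.
Minimum distance d = smallest w > 0 with A_w > 0 = 2.
Sanity: Σ A_w = 8 = 2^3 = 8 ✓.


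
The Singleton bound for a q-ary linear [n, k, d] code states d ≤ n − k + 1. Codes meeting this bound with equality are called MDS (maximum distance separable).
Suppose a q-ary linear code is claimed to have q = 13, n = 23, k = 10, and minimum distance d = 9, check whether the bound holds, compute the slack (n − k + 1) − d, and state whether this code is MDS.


Singleton RHS = n − k + 1 = 14, slack = 5, bound satisfied, not MDS.

Singleton bound: d ≤ n − k + 1.
Here n = 23, k = 10, so n − k + 1 = 14.
Given d = 9, check d ≤ 14: YES.
Slack = (n − k + 1) − d = 5.
The code is NOT MDS (slack = 5 > 0).
Description: the claimed parameters are [23, 10, 9]_13; such a code would be non-MDS.


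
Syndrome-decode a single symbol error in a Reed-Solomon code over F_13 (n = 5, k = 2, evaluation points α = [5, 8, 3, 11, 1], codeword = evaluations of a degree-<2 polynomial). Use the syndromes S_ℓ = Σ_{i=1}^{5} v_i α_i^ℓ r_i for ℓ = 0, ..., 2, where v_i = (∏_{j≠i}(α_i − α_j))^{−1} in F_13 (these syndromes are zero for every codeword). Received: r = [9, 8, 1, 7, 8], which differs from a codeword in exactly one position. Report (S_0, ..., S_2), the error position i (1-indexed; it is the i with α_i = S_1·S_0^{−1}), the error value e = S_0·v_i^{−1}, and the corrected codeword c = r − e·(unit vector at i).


S = (2, 2, 2), error at position 5, error magnitude e = 2, c = [9, 8, 1, 7, 6].

Step 1: column multipliers v_i = (∏_{j≠i}(α_i − α_j))^{−1} mod 13.
  i = 1 (α = 5): (5−8)(5−3)(5−11)(5−1) = (−3)·2·(−6)·4 = 144 ≡ 1, so v_1 = 1^{−1} = 1 (mod 13).
  i = 2 (α = 8): (8−5)(8−3)(8−11)(8−1) = 3·5·(−3)·7 = −315 ≡ 10, so v_2 = 10^{−1} = 4 (mod 13).
  i = 3 (α = 3): (3−5)(3−8)(3−11)(3−1) = (−2)·(−5)·(−8)·2 = −160 ≡ 9, so v_3 = 9^{−1} = 3 (mod 13).
  i = 4 (α = 11): (11−5)(11−8)(11−3)(11−1) = 6·3·8·10 = 1440 ≡ 10, so v_4 = 10^{−1} = 4 (mod 13).
  i = 5 (α = 1): (1−5)(1−8)(1−3)(1−11) = (−4)·(−7)·(−2)·(−10) = 560 ≡ 1, so v_5 = 1^{−1} = 1 (mod 13).
  v = [1, 4, 3, 4, 1].
Step 2: syndromes of r = [9, 8, 1, 7, 8] (all sums mod 13).
  S_0 = Σ v_i r_i = 1·9 + 4·8 + 3·1 + 4·7 + 1·8 = 80 ≡ 2.
  S_1 = Σ v_i α_i r_i = 1·5·9 + 4·8·8 + 3·3·1 + 4·11·7 + 1·1·8 = 626 ≡ 2.
  α_i^2 mod 13 = [12, 12, 9, 4, 1].
  S_2 = Σ v_i α_i^2 r_i = 1·12·9 + 4·12·8 + 3·9·1 + 4·4·7 + 1·1·8 = 639 ≡ 2.
  S = (2, 2, 2) ≠ 0, so r is not a codeword (an error is present).
Step 3: locate the error. For a single error e at position i, S_ℓ = v_i·e·α_i^ℓ, so α_err = S_1/S_0.
  S_0^{−1} = 2^{−1} = 7 (mod 13), so α_err = 2·7 = 14 ≡ 1 = α_5. Error position i = 5.
  Consistency check: S_2/S_1 = 2·7 = 14 ≡ 1 = α_err ✓ (single-error assumption holds).
Step 4: error magnitude e = S_0/v_5 = S_0·∏_{j≠5}(α_5 − α_j) = 2·1 = 2 ≡ 2 (mod 13).
Step 5: correct position 5: c_5 = r_5 − e = 8 − 2 ≡ 6 (mod 13). Hence c = [9, 8, 1, 7, 6].
  Check: interpolating c through the α_i gives m(x) = 2 + 4·x (degree < 2) with m(α_i) = c_i for every i, so c is indeed a codeword.


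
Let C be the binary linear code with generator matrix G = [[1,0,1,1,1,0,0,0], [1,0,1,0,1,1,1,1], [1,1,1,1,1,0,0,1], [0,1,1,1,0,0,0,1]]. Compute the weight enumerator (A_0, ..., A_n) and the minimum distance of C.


Weight distribution: A_0 = 1, A_2 = 3, A_4 = 7, A_6 = 5. Minimum distance d = 2.

Enumerate all 2^4 = 16 messages m ∈ F_2^4.
For each, compute codeword c = mG in F_2^8, then tally its weight.
  m = 0000 → c = 00000000, weight = 0.
  m = 1000 → c = 10111000, weight = 4.
  m = 0100 → c = 10101111, weight = 6.
  m = 1100 → c = 00010111, weight = 4.
  m = 0010 → c = 11111001, weight = 6.
  m = 1010 → c = 01000001, weight = 2.
  m = 0110 → c = 01010110, weight = 4.
  m = 1110 → c = 11101110, weight = 6.
  m = 0001 → c = 01110001, weight = 4.
  m = 1001 → c = 11001001, weight = 4.
  m = 0101 → c = 11011110, weight = 6.
  m = 1101 → c = 01100110, weight = 4.
  m = 0011 → c = 10001000, weight = 2.
  m = 1011 → c = 00110000, weight = 2.
  m = 0111 → c = 00100111, weight = 4.
  m = 1111 → c = 10011111, weight = 6.
Tally weights:
  weight 0: 1 codewords.
  weight 2: 3 codewords.
  weight 4: 7 codewords.
  weight 6: 5 codewords.
Minimum distance d = smallest w > 0 with A_w > 0 = 2.
Sanity: Σ A_w = 16 = 2^4 = 16 ✓.


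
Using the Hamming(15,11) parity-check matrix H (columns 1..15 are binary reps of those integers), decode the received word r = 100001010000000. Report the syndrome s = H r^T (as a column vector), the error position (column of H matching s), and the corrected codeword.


s = (1, 1, 1, 1)^T, error position = 15, corrected codeword c = 100001010000001

Compute s = H r^T mod 2 one row at a time:
  s_1 = 1 + 0 + 0 + 0 + 0 + 0 + 0 + 0 = 1 ≡ 1 (mod 2).
  s_2 = 0 + 0 + 1 + 0 + 0 + 0 + 0 + 0 = 1 ≡ 1 (mod 2).
  s_3 = 0 + 0 + 1 + 0 + 0 + 0 + 0 + 0 = 1 ≡ 1 (mod 2).
  s_4 = 1 + 0 + 0 + 0 + 0 + 0 + 0 + 0 = 1 ≡ 1 (mod 2).
s = (1, 1, 1, 1)^T — this equals column 15 of H (binary 1111), so error is at position 15.
Correct: flip bit 15 of r = 100001010000000 to get c = 100001010000001.


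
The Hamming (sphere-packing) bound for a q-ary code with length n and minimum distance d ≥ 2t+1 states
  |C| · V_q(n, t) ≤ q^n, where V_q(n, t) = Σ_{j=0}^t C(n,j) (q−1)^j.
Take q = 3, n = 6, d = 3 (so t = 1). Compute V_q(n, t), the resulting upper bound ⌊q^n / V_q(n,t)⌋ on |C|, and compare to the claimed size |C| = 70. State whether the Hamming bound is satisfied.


V_q(n, t) = 13, q^n = 729, Hamming bound = 56, |C| = 70 > bound (violated).

Step 1: Compute V_q(n, t) = Σ_{j=0}^1 C(n, j) (q−1)^j.
  j = 0: C(6,0)·(2)^0 = 1·1 = 1.
  j = 1: C(6,1)·(2)^1 = 6·2 = 12.
  V_q(n, t) = 1 + 12 = 13.
Step 2: q^n = 3^6 = 729.
Step 3: Hamming bound ⌊q^n / V_q(n,t)⌋ = ⌊729/13⌋ = 56.
Step 4: Compare |C| = 70 to 56: violated.
The claimed |C| lies above the Hamming bound, so no 3-ary code of length 6 with d ≥ 3 can have 70 codewords.


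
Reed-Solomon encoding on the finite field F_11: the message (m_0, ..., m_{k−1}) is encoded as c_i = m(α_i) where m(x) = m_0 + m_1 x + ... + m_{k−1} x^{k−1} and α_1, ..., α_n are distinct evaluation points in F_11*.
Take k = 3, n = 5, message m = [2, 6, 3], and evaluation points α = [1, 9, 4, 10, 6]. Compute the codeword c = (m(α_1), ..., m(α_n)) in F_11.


c = [0, 2, 8, 10, 3]

Message polynomial: m(x) = 2 + 6·x + 3·x^2 (mod 11).
For each evaluation point α_i, compute m(α_i) mod 11:
  α_1 = 1: Horner steps 3 → 9 → 0, so m(1) = 0.
  α_2 = 9: Horner steps 3 → 0 → 2, so m(9) = 2.
  α_3 = 4: Horner steps 3 → 7 → 8, so m(4) = 8.
  α_4 = 10: Horner steps 3 → 3 → 10, so m(10) = 10.
  α_5 = 6: Horner steps 3 → 2 → 3, so m(6) = 3.
Codeword c = [0, 2, 8, 10, 3] ∈ F_11^5.


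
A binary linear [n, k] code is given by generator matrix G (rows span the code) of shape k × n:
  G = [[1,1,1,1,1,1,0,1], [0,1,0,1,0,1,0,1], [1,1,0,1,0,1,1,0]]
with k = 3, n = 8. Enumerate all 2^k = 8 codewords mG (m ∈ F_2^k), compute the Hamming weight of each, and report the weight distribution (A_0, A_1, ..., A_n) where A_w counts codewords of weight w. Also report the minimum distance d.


Weight distribution: A_0 = 1, A_3 = 2, A_4 = 2, A_5 = 1, A_6 = 1, A_7 = 1. Minimum distance d = 3.

Enumerate all 2^3 = 8 messages m ∈ F_2^3.
For each, compute codeword c = mG in F_2^8, then tally its weight.
  m = 000 → c = 00000000, weight = 0.
  m = 100 → c = 11111101, weight = 7.
  m = 010 → c = 01010101, weight = 4.
  m = 110 → c = 10101000, weight = 3.
  m = 001 → c = 11010110, weight = 5.
  m = 101 → c = 00101011, weight = 4.
  m = 011 → c = 10000011, weight = 3.
  m = 111 → c = 01111110, weight = 6.
Tally weights:
  weight 0: 1 codewords.
  weight 3: 2 codewords.
  weight 4: 2 codewords.
  weight 5: 1 codewords.
  weight 6: 1 codewords.
  weight 7: 1 codewords.
Minimum distance d = smallest w > 0 with A_w > 0 = 3.
Sanity: Σ A_w = 8 = 2^3 = 8 ✓.


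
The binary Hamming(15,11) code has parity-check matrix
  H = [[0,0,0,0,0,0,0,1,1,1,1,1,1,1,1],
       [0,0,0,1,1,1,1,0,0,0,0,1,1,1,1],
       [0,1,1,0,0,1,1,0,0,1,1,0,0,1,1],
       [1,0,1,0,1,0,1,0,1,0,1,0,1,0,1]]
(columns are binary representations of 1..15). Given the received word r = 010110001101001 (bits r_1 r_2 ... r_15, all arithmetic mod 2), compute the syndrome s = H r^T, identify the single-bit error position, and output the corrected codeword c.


s = (0, 0, 1, 1)^T, error position = 3, corrected codeword c = 011110001101001

Compute s = H r^T mod 2 one row at a time:
  s_1 = 0 + 1 + 1 + 0 + 1 + 0 + 0 + 1 = 4 ≡ 0 (mod 2).
  s_2 = 1 + 1 + 0 + 0 + 1 + 0 + 0 + 1 = 4 ≡ 0 (mod 2).
  s_3 = 1 + 0 + 0 + 0 + 1 + 0 + 0 + 1 = 3 ≡ 1 (mod 2).
  s_4 = 0 + 0 + 1 + 0 + 1 + 0 + 0 + 1 = 3 ≡ 1 (mod 2).
s = (0, 0, 1, 1)^T — this equals column 3 of H (binary 0011), so error is at position 3.
Correct: flip bit 3 of r = 010110001101001 to get c = 011110001101001.


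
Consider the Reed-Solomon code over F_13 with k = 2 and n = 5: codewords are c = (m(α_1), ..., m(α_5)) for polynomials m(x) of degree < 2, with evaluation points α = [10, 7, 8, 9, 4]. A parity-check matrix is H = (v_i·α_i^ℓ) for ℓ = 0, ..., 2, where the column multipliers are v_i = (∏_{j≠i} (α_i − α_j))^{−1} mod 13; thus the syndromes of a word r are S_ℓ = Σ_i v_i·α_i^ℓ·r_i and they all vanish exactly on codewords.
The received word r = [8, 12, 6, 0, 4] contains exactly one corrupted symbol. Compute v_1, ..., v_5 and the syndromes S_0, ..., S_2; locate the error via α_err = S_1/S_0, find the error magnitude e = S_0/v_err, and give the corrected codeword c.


S = (4, 1, 10), error at position 1, error magnitude e = 1, c = [7, 12, 6, 0, 4].

Step 1: column multipliers v_i = (∏_{j≠i}(α_i − α_j))^{−1} mod 13.
  i = 1 (α = 10): (10−7)(10−8)(10−9)(10−4) = 3·2·1·6 = 36 ≡ 10, so v_1 = 10^{−1} = 4 (mod 13).
  i = 2 (α = 7): (7−10)(7−8)(7−9)(7−4) = (−3)·(−1)·(−2)·3 = −18 ≡ 8, so v_2 = 8^{−1} = 5 (mod 13).
  i = 3 (α = 8): (8−10)(8−7)(8−9)(8−4) = (−2)·1·(−1)·4 = 8 ≡ 8, so v_3 = 8^{−1} = 5 (mod 13).
  i = 4 (α = 9): (9−10)(9−7)(9−8)(9−4) = (−1)·2·1·5 = −10 ≡ 3, so v_4 = 3^{−1} = 9 (mod 13).
  i = 5 (α = 4): (4−10)(4−7)(4−8)(4−9) = (−6)·(−3)·(−4)·(−5) = 360 ≡ 9, so v_5 = 9^{−1} = 3 (mod 13).
  v = [4, 5, 5, 9, 3].
Step 2: syndromes of r = [8, 12, 6, 0, 4] (all sums mod 13).
  S_0 = Σ v_i r_i = 4·8 + 5·12 + 5·6 + 9·0 + 3·4 = 134 ≡ 4.
  S_1 = Σ v_i α_i r_i = 4·10·8 + 5·7·12 + 5·8·6 + 9·9·0 + 3·4·4 = 1028 ≡ 1.
  α_i^2 mod 13 = [9, 10, 12, 3, 3].
  S_2 = Σ v_i α_i^2 r_i = 4·9·8 + 5·10·12 + 5·12·6 + 9·3·0 + 3·3·4 = 1284 ≡ 10.
  S = (4, 1, 10) ≠ 0, so r is not a codeword (an error is present).
Step 3: locate the error. For a single error e at position i, S_ℓ = v_i·e·α_i^ℓ, so α_err = S_1/S_0.
  S_0^{−1} = 4^{−1} = 10 (mod 13), so α_err = 1·10 = 10 ≡ 10 = α_1. Error position i = 1.
  Consistency check: S_2/S_1 = 10·1 = 10 ≡ 10 = α_err ✓ (single-error assumption holds).
Step 4: error magnitude e = S_0/v_1 = S_0·∏_{j≠1}(α_1 − α_j) = 4·10 = 40 ≡ 1 (mod 13).
Step 5: correct position 1: c_1 = r_1 − e = 8 − 1 ≡ 7 (mod 13). Hence c = [7, 12, 6, 0, 4].
  Check: interpolating c through the α_i gives m(x) = 2 + 7·x (degree < 2) with m(α_i) = c_i for every i, so c is indeed a codeword.


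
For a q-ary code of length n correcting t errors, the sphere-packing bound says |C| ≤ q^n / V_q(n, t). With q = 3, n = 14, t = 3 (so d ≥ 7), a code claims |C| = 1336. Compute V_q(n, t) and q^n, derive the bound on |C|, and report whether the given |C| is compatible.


V_q(n, t) = 3305, q^n = 4782969, Hamming bound = 1447, |C| = 1336 ≤ bound (satisfied).

Step 1: Compute V_q(n, t) = Σ_{j=0}^3 C(n, j) (q−1)^j.
  j = 0: C(14,0)·(2)^0 = 1·1 = 1.
  j = 1: C(14,1)·(2)^1 = 14·2 = 28.
  j = 2: C(14,2)·(2)^2 = 91·4 = 364.
  j = 3: C(14,3)·(2)^3 = 364·8 = 2912.
  V_q(n, t) = 1 + 28 + 364 + 2912 = 3305.
Step 2: q^n = 3^14 = 4782969.
Step 3: Hamming bound ⌊q^n / V_q(n,t)⌋ = ⌊4782969/3305⌋ = 1447.
Step 4: Compare |C| = 1336 to 1447: satisfied.
The claimed |C| lies below the Hamming bound.


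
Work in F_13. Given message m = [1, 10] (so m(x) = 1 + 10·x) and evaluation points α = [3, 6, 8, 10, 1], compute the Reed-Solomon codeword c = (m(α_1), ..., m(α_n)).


c = [5, 9, 3, 10, 11]

Message polynomial: m(x) = 1 + 10·x (mod 13).
For each evaluation point α_i, compute m(α_i) mod 13:
  α_1 = 3: Horner steps 10 → 5, so m(3) = 5.
  α_2 = 6: Horner steps 10 → 9, so m(6) = 9.
  α_3 = 8: Horner steps 10 → 3, so m(8) = 3.
  α_4 = 10: Horner steps 10 → 10, so m(10) = 10.
  α_5 = 1: Horner steps 10 → 11, so m(1) = 11.
Codeword c = [5, 9, 3, 10, 11] ∈ F_13^5.


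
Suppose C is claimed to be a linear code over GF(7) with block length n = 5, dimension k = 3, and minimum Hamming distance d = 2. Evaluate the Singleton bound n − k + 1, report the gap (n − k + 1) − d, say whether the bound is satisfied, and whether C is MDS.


Singleton RHS = n − k + 1 = 3, slack = 1, bound satisfied, not MDS.

Singleton bound: d ≤ n − k + 1.
Here n = 5, k = 3, so n − k + 1 = 3.
Given d = 2, check d ≤ 3: YES.
Slack = (n − k + 1) − d = 1.
The code is NOT MDS (slack = 1 > 0).
Description: the claimed parameters are [5, 3, 2]_7; such a code would be non-MDS.


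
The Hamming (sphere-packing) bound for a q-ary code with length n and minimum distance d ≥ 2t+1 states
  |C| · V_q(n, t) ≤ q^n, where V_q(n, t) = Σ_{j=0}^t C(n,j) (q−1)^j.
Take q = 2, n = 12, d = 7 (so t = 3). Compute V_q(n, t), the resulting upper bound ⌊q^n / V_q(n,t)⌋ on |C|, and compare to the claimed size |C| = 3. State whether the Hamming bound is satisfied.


V_q(n, t) = 299, q^n = 4096, Hamming bound = 13, |C| = 3 ≤ bound (satisfied).

Step 1: Compute V_q(n, t) = Σ_{j=0}^3 C(n, j) (q−1)^j.
  j = 0: C(12,0)·(1)^0 = 1·1 = 1.
  j = 1: C(12,1)·(1)^1 = 12·1 = 12.
  j = 2: C(12,2)·(1)^2 = 66·1 = 66.
  j = 3: C(12,3)·(1)^3 = 220·1 = 220.
  V_q(n, t) = 1 + 12 + 66 + 220 = 299.
Step 2: q^n = 2^12 = 4096.
Step 3: Hamming bound ⌊q^n / V_q(n,t)⌋ = ⌊4096/299⌋ = 13.
Step 4: Compare |C| = 3 to 13: satisfied.
The claimed |C| lies below the Hamming bound.


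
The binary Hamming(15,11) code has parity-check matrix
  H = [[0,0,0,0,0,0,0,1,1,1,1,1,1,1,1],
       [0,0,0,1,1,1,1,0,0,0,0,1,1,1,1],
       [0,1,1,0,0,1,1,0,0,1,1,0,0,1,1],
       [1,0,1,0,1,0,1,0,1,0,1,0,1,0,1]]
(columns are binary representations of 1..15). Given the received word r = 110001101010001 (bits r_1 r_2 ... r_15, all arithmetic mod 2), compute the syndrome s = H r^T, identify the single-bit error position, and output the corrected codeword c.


s = (1, 1, 1, 1)^T, error position = 15, corrected codeword c = 110001101010000

Compute s = H r^T mod 2 one row at a time:
  s_1 = 0 + 1 + 0 + 1 + 0 + 0 + 0 + 1 = 3 ≡ 1 (mod 2).
  s_2 = 0 + 0 + 1 + 1 + 0 + 0 + 0 + 1 = 3 ≡ 1 (mod 2).
  s_3 = 1 + 0 + 1 + 1 + 0 + 1 + 0 + 1 = 5 ≡ 1 (mod 2).
  s_4 = 1 + 0 + 0 + 1 + 1 + 1 + 0 + 1 = 5 ≡ 1 (mod 2).
s = (1, 1, 1, 1)^T — this equals column 15 of H (binary 1111), so error is at position 15.
Correct: flip bit 15 of r = 110001101010001 to get c = 110001101010000.


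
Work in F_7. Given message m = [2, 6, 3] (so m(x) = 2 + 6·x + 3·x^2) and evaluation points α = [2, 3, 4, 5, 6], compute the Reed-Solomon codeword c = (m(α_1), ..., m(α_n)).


c = [5, 5, 4, 2, 6]

Message polynomial: m(x) = 2 + 6·x + 3·x^2 (mod 7).
For each evaluation point α_i, compute m(α_i) mod 7:
  α_1 = 2: Horner steps 3 → 5 → 5, so m(2) = 5.
  α_2 = 3: Horner steps 3 → 1 → 5, so m(3) = 5.
  α_3 = 4: Horner steps 3 → 4 → 4, so m(4) = 4.
  α_4 = 5: Horner steps 3 → 0 → 2, so m(5) = 2.
  α_5 = 6: Horner steps 3 → 3 → 6, so m(6) = 6.
Codeword c = [5, 5, 4, 2, 6] ∈ F_7^5.


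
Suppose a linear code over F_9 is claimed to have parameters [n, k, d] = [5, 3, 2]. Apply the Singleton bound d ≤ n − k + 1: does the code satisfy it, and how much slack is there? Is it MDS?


Singleton RHS = n − k + 1 = 3, slack = 1, bound satisfied, not MDS.

Singleton bound: d ≤ n − k + 1.
Here n = 5, k = 3, so n − k + 1 = 3.
Given d = 2, check d ≤ 3: YES.
Slack = (n − k + 1) − d = 1.
The code is NOT MDS (slack = 1 > 0).
Description: the claimed parameters are [5, 3, 2]_9; such a code would be non-MDS.


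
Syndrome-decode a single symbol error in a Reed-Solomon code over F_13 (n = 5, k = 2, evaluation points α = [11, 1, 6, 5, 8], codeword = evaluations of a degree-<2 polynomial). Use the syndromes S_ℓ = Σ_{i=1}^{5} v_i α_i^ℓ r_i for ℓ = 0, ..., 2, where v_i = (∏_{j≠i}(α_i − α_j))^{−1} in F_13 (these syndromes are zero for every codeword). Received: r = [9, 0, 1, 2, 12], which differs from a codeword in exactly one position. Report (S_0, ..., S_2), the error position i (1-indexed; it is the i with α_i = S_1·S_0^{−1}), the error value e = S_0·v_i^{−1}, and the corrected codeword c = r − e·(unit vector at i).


S = (8, 8, 8), error at position 2, error magnitude e = 7, c = [9, 6, 1, 2, 12].

Step 1: column multipliers v_i = (∏_{j≠i}(α_i − α_j))^{−1} mod 13.
  i = 1 (α = 11): (11−1)(11−6)(11−5)(11−8) = 10·5·6·3 = 900 ≡ 3, so v_1 = 3^{−1} = 9 (mod 13).
  i = 2 (α = 1): (1−11)(1−6)(1−5)(1−8) = (−10)·(−5)·(−4)·(−7) = 1400 ≡ 9, so v_2 = 9^{−1} = 3 (mod 13).
  i = 3 (α = 6): (6−11)(6−1)(6−5)(6−8) = (−5)·5·1·(−2) = 50 ≡ 11, so v_3 = 11^{−1} = 6 (mod 13).
  i = 4 (α = 5): (5−11)(5−1)(5−6)(5−8) = (−6)·4·(−1)·(−3) = −72 ≡ 6, so v_4 = 6^{−1} = 11 (mod 13).
  i = 5 (α = 8): (8−11)(8−1)(8−6)(8−5) = (−3)·7·2·3 = −126 ≡ 4, so v_5 = 4^{−1} = 10 (mod 13).
  v = [9, 3, 6, 11, 10].
Step 2: syndromes of r = [9, 0, 1, 2, 12] (all sums mod 13).
  S_0 = Σ v_i r_i = 9·9 + 3·0 + 6·1 + 11·2 + 10·12 = 229 ≡ 8.
  S_1 = Σ v_i α_i r_i = 9·11·9 + 3·1·0 + 6·6·1 + 11·5·2 + 10·8·12 = 1997 ≡ 8.
  α_i^2 mod 13 = [4, 1, 10, 12, 12].
  S_2 = Σ v_i α_i^2 r_i = 9·4·9 + 3·1·0 + 6·10·1 + 11·12·2 + 10·12·12 = 2088 ≡ 8.
  S = (8, 8, 8) ≠ 0, so r is not a codeword (an error is present).
Step 3: locate the error. For a single error e at position i, S_ℓ = v_i·e·α_i^ℓ, so α_err = S_1/S_0.
  S_0^{−1} = 8^{−1} = 5 (mod 13), so α_err = 8·5 = 40 ≡ 1 = α_2. Error position i = 2.
  Consistency check: S_2/S_1 = 8·5 = 40 ≡ 1 = α_err ✓ (single-error assumption holds).
Step 4: error magnitude e = S_0/v_2 = S_0·∏_{j≠2}(α_2 − α_j) = 8·9 = 72 ≡ 7 (mod 13).
Step 5: correct position 2: c_2 = r_2 − e = 0 − 7 ≡ 6 (mod 13). Hence c = [9, 6, 1, 2, 12].
  Check: interpolating c through the α_i gives m(x) = 7 + 12·x (degree < 2) with m(α_i) = c_i for every i, so c is indeed a codeword.


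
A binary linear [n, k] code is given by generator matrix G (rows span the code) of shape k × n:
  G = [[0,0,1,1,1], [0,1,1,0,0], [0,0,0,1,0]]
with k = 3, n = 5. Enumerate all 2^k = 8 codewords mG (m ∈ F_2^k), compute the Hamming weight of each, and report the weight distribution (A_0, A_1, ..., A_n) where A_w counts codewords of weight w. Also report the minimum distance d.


Weight distribution: A_0 = 1, A_1 = 1, A_2 = 3, A_3 = 3. Minimum distance d = 1.

Enumerate all 2^3 = 8 messages m ∈ F_2^3.
For each, compute codeword c = mG in F_2^5, then tally its weight.
  m = 000 → c = 00000, weight = 0.
  m = 100 → c = 00111, weight = 3.
  m = 010 → c = 01100, weight = 2.
  m = 110 → c = 01011, weight = 3.
  m = 001 → c = 00010, weight = 1.
  m = 101 → c = 00101, weight = 2.
  m = 011 → c = 01110, weight = 3.
  m = 111 → c = 01001, weight = 2.
Tally weights:
  weight 0: 1 codewords.
  weight 1: 1 codewords.
  weight 2: 3 codewords.
  weight 3: 3 codewords.
Minimum distance d = smallest w > 0 with A_w > 0 = 1.
Sanity: Σ A_w = 8 = 2^3 = 8 ✓.


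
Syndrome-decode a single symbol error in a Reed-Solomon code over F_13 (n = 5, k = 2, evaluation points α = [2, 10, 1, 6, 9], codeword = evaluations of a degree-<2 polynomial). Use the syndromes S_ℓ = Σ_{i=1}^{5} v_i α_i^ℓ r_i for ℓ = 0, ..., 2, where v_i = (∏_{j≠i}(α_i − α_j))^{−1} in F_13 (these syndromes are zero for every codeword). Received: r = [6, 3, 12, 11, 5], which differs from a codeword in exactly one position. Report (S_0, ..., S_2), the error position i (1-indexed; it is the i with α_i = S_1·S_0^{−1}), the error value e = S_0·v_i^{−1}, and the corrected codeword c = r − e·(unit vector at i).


S = (12, 12, 12), error at position 3, error magnitude e = 4, c = [6, 3, 8, 11, 5].

Step 1: column multipliers v_i = (∏_{j≠i}(α_i − α_j))^{−1} mod 13.
  i = 1 (α = 2): (2−10)(2−1)(2−6)(2−9) = (−8)·1·(−4)·(−7) = −224 ≡ 10, so v_1 = 10^{−1} = 4 (mod 13).
  i = 2 (α = 10): (10−2)(10−1)(10−6)(10−9) = 8·9·4·1 = 288 ≡ 2, so v_2 = 2^{−1} = 7 (mod 13).
  i = 3 (α = 1): (1−2)(1−10)(1−6)(1−9) = (−1)·(−9)·(−5)·(−8) = 360 ≡ 9, so v_3 = 9^{−1} = 3 (mod 13).
  i = 4 (α = 6): (6−2)(6−10)(6−1)(6−9) = 4·(−4)·5·(−3) = 240 ≡ 6, so v_4 = 6^{−1} = 11 (mod 13).
  i = 5 (α = 9): (9−2)(9−10)(9−1)(9−6) = 7·(−1)·8·3 = −168 ≡ 1, so v_5 = 1^{−1} = 1 (mod 13).
  v = [4, 7, 3, 11, 1].
Step 2: syndromes of r = [6, 3, 12, 11, 5] (all sums mod 13).
  S_0 = Σ v_i r_i = 4·6 + 7·3 + 3·12 + 11·11 + 1·5 = 207 ≡ 12.
  S_1 = Σ v_i α_i r_i = 4·2·6 + 7·10·3 + 3·1·12 + 11·6·11 + 1·9·5 = 1065 ≡ 12.
  α_i^2 mod 13 = [4, 9, 1, 10, 3].
  S_2 = Σ v_i α_i^2 r_i = 4·4·6 + 7·9·3 + 3·1·12 + 11·10·11 + 1·3·5 = 1546 ≡ 12.
  S = (12, 12, 12) ≠ 0, so r is not a codeword (an error is present).
Step 3: locate the error. For a single error e at position i, S_ℓ = v_i·e·α_i^ℓ, so α_err = S_1/S_0.
  S_0^{−1} = 12^{−1} = 12 (mod 13), so α_err = 12·12 = 144 ≡ 1 = α_3. Error position i = 3.
  Consistency check: S_2/S_1 = 12·12 = 144 ≡ 1 = α_err ✓ (single-error assumption holds).
Step 4: error magnitude e = S_0/v_3 = S_0·∏_{j≠3}(α_3 − α_j) = 12·9 = 108 ≡ 4 (mod 13).
Step 5: correct position 3: c_3 = r_3 − e = 12 − 4 ≡ 8 (mod 13). Hence c = [6, 3, 8, 11, 5].
  Check: interpolating c through the α_i gives m(x) = 10 + 11·x (degree < 2) with m(α_i) = c_i for every i, so c is indeed a codeword.


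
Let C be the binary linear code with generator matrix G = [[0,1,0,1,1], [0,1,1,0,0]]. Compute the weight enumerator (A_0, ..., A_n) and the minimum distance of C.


Weight distribution: A_0 = 1, A_2 = 1, A_3 = 2. Minimum distance d = 2.

Enumerate all 2^2 = 4 messages m ∈ F_2^2.
For each, compute codeword c = mG in F_2^5, then tally its weight.
  m = 00 → c = 00000, weight = 0.
  m = 10 → c = 01011, weight = 3.
  m = 01 → c = 01100, weight = 2.
  m = 11 → c = 00111, weight = 3.
Tally weights:
  weight 0: 1 codewords.
  weight 2: 1 codewords.
  weight 3: 2 codewords.
Minimum distance d = smallest w > 0 with A_w > 0 = 2.
Sanity: Σ A_w = 4 = 2^2 = 4 ✓.


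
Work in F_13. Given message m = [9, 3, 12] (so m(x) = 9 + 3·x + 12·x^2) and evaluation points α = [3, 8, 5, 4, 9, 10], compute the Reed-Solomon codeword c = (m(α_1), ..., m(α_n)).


c = [9, 8, 12, 5, 7, 4]

Message polynomial: m(x) = 9 + 3·x + 12·x^2 (mod 13).
For each evaluation point α_i, compute m(α_i) mod 13:
  α_1 = 3: Horner steps 12 → 0 → 9, so m(3) = 9.
  α_2 = 8: Horner steps 12 → 8 → 8, so m(8) = 8.
  α_3 = 5: Horner steps 12 → 11 → 12, so m(5) = 12.
  α_4 = 4: Horner steps 12 → 12 → 5, so m(4) = 5.
  α_5 = 9: Horner steps 12 → 7 → 7, so m(9) = 7.
  α_6 = 10: Horner steps 12 → 6 → 4, so m(10) = 4.
Codeword c = [9, 8, 12, 5, 7, 4] ∈ F_13^6.


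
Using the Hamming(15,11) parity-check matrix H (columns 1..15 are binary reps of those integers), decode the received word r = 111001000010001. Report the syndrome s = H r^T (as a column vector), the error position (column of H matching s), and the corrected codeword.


s = (0, 0, 1, 0)^T, error position = 2, corrected codeword c = 101001000010001

Compute s = H r^T mod 2 one row at a time:
  s_1 = 0 + 0 + 0 + 1 + 0 + 0 + 0 + 1 = 2 ≡ 0 (mod 2).
  s_2 = 0 + 0 + 1 + 0 + 0 + 0 + 0 + 1 = 2 ≡ 0 (mod 2).
  s_3 = 1 + 1 + 1 + 0 + 0 + 1 + 0 + 1 = 5 ≡ 1 (mod 2).
  s_4 = 1 + 1 + 0 + 0 + 0 + 1 + 0 + 1 = 4 ≡ 0 (mod 2).
s = (0, 0, 1, 0)^T — this equals column 2 of H (binary 0010), so error is at position 2.
Correct: flip bit 2 of r = 111001000010001 to get c = 101001000010001.


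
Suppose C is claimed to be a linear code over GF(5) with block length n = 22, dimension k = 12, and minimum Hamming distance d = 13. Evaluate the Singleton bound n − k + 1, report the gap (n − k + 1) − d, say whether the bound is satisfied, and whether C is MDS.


Singleton RHS = n − k + 1 = 11, slack = -2, bound violated (no such code; not MDS).

Singleton bound: d ≤ n − k + 1.
Here n = 22, k = 12, so n − k + 1 = 11.
Given d = 13, check d ≤ 11: NO.
Slack = (n − k + 1) − d = -2.
The slack is negative: d = 13 exceeds n − k + 1 = 11 by 2, so the Singleton bound is violated and no linear [22, 12, 13]_5 code can exist. In particular it is not MDS (MDS requires d = n − k + 1 exactly).
Description: the claimed parameters are [22, 12, 13]_5; such a code would be impossible (violates the Singleton bound).


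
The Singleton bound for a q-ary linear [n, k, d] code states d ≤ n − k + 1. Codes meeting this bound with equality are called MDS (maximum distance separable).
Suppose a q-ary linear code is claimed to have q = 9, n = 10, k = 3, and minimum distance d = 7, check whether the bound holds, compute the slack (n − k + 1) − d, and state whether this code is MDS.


Singleton RHS = n − k + 1 = 8, slack = 1, bound satisfied, not MDS.

Singleton bound: d ≤ n − k + 1.
Here n = 10, k = 3, so n − k + 1 = 8.
Given d = 7, check d ≤ 8: YES.
Slack = (n − k + 1) − d = 1.
The code is NOT MDS (slack = 1 > 0).
Description: the claimed parameters are [10, 3, 7]_9; such a code would be non-MDS.


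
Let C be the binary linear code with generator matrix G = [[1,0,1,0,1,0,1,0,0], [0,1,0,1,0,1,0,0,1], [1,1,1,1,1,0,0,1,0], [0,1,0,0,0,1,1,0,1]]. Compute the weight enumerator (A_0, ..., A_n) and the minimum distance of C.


Weight distribution: A_0 = 1, A_2 = 2, A_4 = 7, A_6 = 4, A_8 = 2. Minimum distance d = 2.

Enumerate all 2^4 = 16 messages m ∈ F_2^4.
For each, compute codeword c = mG in F_2^9, then tally its weight.
  m = 0000 → c = 000000000, weight = 0.
  m = 1000 → c = 101010100, weight = 4.
  m = 0100 → c = 010101001, weight = 4.
  m = 1100 → c = 111111101, weight = 8.
  m = 0010 → c = 111110010, weight = 6.
  m = 1010 → c = 010100110, weight = 4.
  m = 0110 → c = 101011011, weight = 6.
  m = 1110 → c = 000001111, weight = 4.
  m = 0001 → c = 010001101, weight = 4.
  m = 1001 → c = 111011001, weight = 6.
  m = 0101 → c = 000100100, weight = 2.
  m = 1101 → c = 101110000, weight = 4.
  m = 0011 → c = 101111111, weight = 8.
  m = 1011 → c = 000101011, weight = 4.
  m = 0111 → c = 111010110, weight = 6.
  m = 1111 → c = 010000010, weight = 2.
Tally weights:
  weight 0: 1 codewords.
  weight 2: 2 codewords.
  weight 4: 7 codewords.
  weight 6: 4 codewords.
  weight 8: 2 codewords.
Minimum distance d = smallest w > 0 with A_w > 0 = 2.
Sanity: Σ A_w = 16 = 2^4 = 16 ✓.


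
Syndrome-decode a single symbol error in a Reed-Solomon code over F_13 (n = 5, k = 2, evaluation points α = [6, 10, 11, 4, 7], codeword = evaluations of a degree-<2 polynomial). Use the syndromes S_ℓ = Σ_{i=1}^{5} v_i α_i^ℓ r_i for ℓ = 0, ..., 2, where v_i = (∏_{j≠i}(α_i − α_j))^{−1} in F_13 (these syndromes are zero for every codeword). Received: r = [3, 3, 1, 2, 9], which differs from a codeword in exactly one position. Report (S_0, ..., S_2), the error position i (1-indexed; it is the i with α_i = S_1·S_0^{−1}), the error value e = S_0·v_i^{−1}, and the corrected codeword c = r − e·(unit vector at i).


S = (8, 9, 2), error at position 1, error magnitude e = 5, c = [11, 3, 1, 2, 9].

Step 1: column multipliers v_i = (∏_{j≠i}(α_i − α_j))^{−1} mod 13.
  i = 1 (α = 6): (6−10)(6−11)(6−4)(6−7) = (−4)·(−5)·2·(−1) = −40 ≡ 12, so v_1 = 12^{−1} = 12 (mod 13).
  i = 2 (α = 10): (10−6)(10−11)(10−4)(10−7) = 4·(−1)·6·3 = −72 ≡ 6, so v_2 = 6^{−1} = 11 (mod 13).
  i = 3 (α = 11): (11−6)(11−10)(11−4)(11−7) = 5·1·7·4 = 140 ≡ 10, so v_3 = 10^{−1} = 4 (mod 13).
  i = 4 (α = 4): (4−6)(4−10)(4−11)(4−7) = (−2)·(−6)·(−7)·(−3) = 252 ≡ 5, so v_4 = 5^{−1} = 8 (mod 13).
  i = 5 (α = 7): (7−6)(7−10)(7−11)(7−4) = 1·(−3)·(−4)·3 = 36 ≡ 10, so v_5 = 10^{−1} = 4 (mod 13).
  v = [12, 11, 4, 8, 4].
Step 2: syndromes of r = [3, 3, 1, 2, 9] (all sums mod 13).
  S_0 = Σ v_i r_i = 12·3 + 11·3 + 4·1 + 8·2 + 4·9 = 125 ≡ 8.
  S_1 = Σ v_i α_i r_i = 12·6·3 + 11·10·3 + 4·11·1 + 8·4·2 + 4·7·9 = 906 ≡ 9.
  α_i^2 mod 13 = [10, 9, 4, 3, 10].
  S_2 = Σ v_i α_i^2 r_i = 12·10·3 + 11·9·3 + 4·4·1 + 8·3·2 + 4·10·9 = 1081 ≡ 2.
  S = (8, 9, 2) ≠ 0, so r is not a codeword (an error is present).
Step 3: locate the error. For a single error e at position i, S_ℓ = v_i·e·α_i^ℓ, so α_err = S_1/S_0.
  S_0^{−1} = 8^{−1} = 5 (mod 13), so α_err = 9·5 = 45 ≡ 6 = α_1. Error position i = 1.
  Consistency check: S_2/S_1 = 2·3 = 6 ≡ 6 = α_err ✓ (single-error assumption holds).
Step 4: error magnitude e = S_0/v_1 = S_0·∏_{j≠1}(α_1 − α_j) = 8·12 = 96 ≡ 5 (mod 13).
Step 5: correct position 1: c_1 = r_1 − e = 3 − 5 ≡ 11 (mod 13). Hence c = [11, 3, 1, 2, 9].
  Check: interpolating c through the α_i gives m(x) = 10 + 11·x (degree < 2) with m(α_i) = c_i for every i, so c is indeed a codeword.


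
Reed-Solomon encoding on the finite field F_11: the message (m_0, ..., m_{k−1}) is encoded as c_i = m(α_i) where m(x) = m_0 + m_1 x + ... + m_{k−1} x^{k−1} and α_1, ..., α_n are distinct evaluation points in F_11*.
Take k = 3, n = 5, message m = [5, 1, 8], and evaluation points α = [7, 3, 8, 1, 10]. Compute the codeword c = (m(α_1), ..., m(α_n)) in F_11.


c = [8, 3, 8, 3, 1]

Message polynomial: m(x) = 5 + 1·x + 8·x^2 (mod 11).
For each evaluation point α_i, compute m(α_i) mod 11:
  α_1 = 7: Horner steps 8 → 2 → 8, so m(7) = 8.
  α_2 = 3: Horner steps 8 → 3 → 3, so m(3) = 3.
  α_3 = 8: Horner steps 8 → 10 → 8, so m(8) = 8.
  α_4 = 1: Horner steps 8 → 9 → 3, so m(1) = 3.
  α_5 = 10: Horner steps 8 → 4 → 1, so m(10) = 1.
Codeword c = [8, 3, 8, 3, 1] ∈ F_11^5.


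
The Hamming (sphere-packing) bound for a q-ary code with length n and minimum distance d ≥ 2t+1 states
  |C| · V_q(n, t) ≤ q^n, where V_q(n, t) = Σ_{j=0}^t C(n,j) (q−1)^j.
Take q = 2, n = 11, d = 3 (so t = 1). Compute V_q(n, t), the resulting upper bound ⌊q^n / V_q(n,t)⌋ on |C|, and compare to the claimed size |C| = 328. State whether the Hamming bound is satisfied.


V_q(n, t) = 12, q^n = 2048, Hamming bound = 170, |C| = 328 > bound (violated).

Step 1: Compute V_q(n, t) = Σ_{j=0}^1 C(n, j) (q−1)^j.
  j = 0: C(11,0)·(1)^0 = 1·1 = 1.
  j = 1: C(11,1)·(1)^1 = 11·1 = 11.
  V_q(n, t) = 1 + 11 = 12.
Step 2: q^n = 2^11 = 2048.
Step 3: Hamming bound ⌊q^n / V_q(n,t)⌋ = ⌊2048/12⌋ = 170.
Step 4: Compare |C| = 328 to 170: violated.
The claimed |C| lies above the Hamming bound, so no 2-ary code of length 11 with d ≥ 3 can have 328 codewords.


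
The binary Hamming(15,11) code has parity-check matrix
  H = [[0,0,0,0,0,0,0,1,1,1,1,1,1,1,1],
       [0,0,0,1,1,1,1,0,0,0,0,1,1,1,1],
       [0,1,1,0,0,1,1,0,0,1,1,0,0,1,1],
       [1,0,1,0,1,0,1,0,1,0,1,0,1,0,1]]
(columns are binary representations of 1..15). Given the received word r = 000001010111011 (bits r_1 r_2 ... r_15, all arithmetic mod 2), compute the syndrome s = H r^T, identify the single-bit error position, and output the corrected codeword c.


s = (0, 0, 1, 0)^T, error position = 2, corrected codeword c = 010001010111011

Compute s = H r^T mod 2 one row at a time:
  s_1 = 1 + 0 + 1 + 1 + 1 + 0 + 1 + 1 = 6 ≡ 0 (mod 2).
  s_2 = 0 + 0 + 1 + 0 + 1 + 0 + 1 + 1 = 4 ≡ 0 (mod 2).
  s_3 = 0 + 0 + 1 + 0 + 1 + 1 + 1 + 1 = 5 ≡ 1 (mod 2).
  s_4 = 0 + 0 + 0 + 0 + 0 + 1 + 0 + 1 = 2 ≡ 0 (mod 2).
s = (0, 0, 1, 0)^T — this equals column 2 of H (binary 0010), so error is at position 2.
Correct: flip bit 2 of r = 000001010111011 to get c = 010001010111011.


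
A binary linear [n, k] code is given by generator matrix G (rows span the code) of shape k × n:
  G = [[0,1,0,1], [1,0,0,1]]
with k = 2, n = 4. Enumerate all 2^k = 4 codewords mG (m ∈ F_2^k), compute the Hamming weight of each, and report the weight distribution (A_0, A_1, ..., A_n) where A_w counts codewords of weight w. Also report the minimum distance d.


Weight distribution: A_0 = 1, A_2 = 3. Minimum distance d = 2.

Enumerate all 2^2 = 4 messages m ∈ F_2^2.
For each, compute codeword c = mG in F_2^4, then tally its weight.
  m = 00 → c = 0000, weight = 0.
  m = 10 → c = 0101, weight = 2.
  m = 01 → c = 1001, weight = 2.
  m = 11 → c = 1100, weight = 2.
Tally weights:
  weight 0: 1 codewords.
  weight 2: 3 codewords.
Minimum distance d = smallest w > 0 with A_w > 0 = 2.
Sanity: Σ A_w = 4 = 2^2 = 4 ✓.
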